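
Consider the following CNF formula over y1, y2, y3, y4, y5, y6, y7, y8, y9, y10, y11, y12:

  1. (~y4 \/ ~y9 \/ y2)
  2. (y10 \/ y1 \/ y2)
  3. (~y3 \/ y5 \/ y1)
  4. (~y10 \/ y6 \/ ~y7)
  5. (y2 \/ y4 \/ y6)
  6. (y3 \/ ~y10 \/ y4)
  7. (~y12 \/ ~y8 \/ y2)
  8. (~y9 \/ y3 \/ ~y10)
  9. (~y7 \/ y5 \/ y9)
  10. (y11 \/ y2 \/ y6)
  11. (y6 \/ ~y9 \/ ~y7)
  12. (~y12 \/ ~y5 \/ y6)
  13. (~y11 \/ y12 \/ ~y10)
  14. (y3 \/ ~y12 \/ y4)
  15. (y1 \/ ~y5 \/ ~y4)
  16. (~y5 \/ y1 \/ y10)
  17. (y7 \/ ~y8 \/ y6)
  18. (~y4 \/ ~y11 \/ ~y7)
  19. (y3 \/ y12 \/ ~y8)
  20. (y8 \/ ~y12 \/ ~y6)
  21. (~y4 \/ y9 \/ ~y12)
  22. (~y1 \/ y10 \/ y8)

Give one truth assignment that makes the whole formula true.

y1 = T, y2 = T, y3 = T, y4 = T, y5 = F, y6 = F, y7 = F, y8 = F, y9 = F, y10 = T, y11 = F, y12 = F

Pure literal: y2 appears only positively; assign y2 = True.
Branch on y1: take y1 = True.
For the remaining variables, y3 = True, y4 = True, y5 = False, y6 = False, y7 = False, y8 = False, y9 = False, y10 = True, y11 = False, y12 = False works.
Check each clause:
  1. (~y4 \/ ~y9 \/ y2) — y2 is true.
  2. (y10 \/ y2 \/ y1) — y1 is true.
  3. (y1 \/ y5 \/ ~y3) — y1 is true.
  4. (~y10 \/ ~y7 \/ y6) — ~y7 is true.
  5. (y6 \/ y2 \/ y4) — y2 is true.
  6. (y3 \/ ~y10 \/ y4) — y3 is true.
  7. (~y8 \/ y2 \/ ~y12) — ~y8 is true.
  8. (~y9 \/ y3 \/ ~y10) — y3 is true.
  9. (~y7 \/ y9 \/ y5) — ~y7 is true.
  10. (y6 \/ y11 \/ y2) — y2 is true.
  11. (~y7 \/ ~y9 \/ y6) — ~y7 is true.
  12. (~y5 \/ ~y12 \/ y6) — ~y5 is true.
  13. (~y11 \/ ~y10 \/ y12) — ~y11 is true.
  14. (~y12 \/ y4 \/ y3) — y3 is true.
  15. (~y4 \/ y1 \/ ~y5) — y1 is true.
  16. (y1 \/ y10 \/ ~y5) — y1 is true.
  17. (y7 \/ ~y8 \/ y6) — ~y8 is true.
  18. (~y4 \/ ~y11 \/ ~y7) — ~y7 is true.
  19. (~y8 \/ y3 \/ y12) — ~y8 is true.
  20. (~y12 \/ y8 \/ ~y6) — ~y6 is true.
  21. (y9 \/ ~y4 \/ ~y12) — ~y12 is true.
  22. (~y1 \/ y10 \/ y8) — y10 is true.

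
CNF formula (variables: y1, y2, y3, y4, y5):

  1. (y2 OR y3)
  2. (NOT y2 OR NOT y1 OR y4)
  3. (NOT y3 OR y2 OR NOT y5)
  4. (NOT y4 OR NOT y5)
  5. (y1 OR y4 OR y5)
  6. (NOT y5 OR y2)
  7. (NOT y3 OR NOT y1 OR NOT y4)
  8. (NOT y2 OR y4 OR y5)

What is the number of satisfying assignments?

Case analysis on y2 and y4:
  y2=1, y4=1: remaining (y1,y3,y5) ∈ {(0,0,0); (0,1,0); (1,0,0)} — 3.
  y2=1, y4=0: remaining (y1,y3,y5) ∈ {(0,0,1); (0,1,1)} — 2.
  y2=0, y4=1: remaining (y1,y3,y5) ∈ {(0,1,0)} — 1.
  y2=0, y4=0: remaining (y1,y3,y5) ∈ {(1,1,0)} — 1.
Total: 3 + 2 + 1 + 1 = 7.

7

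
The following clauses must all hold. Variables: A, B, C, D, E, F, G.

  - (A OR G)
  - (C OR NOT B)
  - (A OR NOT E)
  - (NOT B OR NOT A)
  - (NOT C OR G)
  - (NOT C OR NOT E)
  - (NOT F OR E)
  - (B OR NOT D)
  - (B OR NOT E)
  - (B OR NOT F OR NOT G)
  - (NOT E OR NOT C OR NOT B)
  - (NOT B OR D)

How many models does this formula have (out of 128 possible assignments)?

6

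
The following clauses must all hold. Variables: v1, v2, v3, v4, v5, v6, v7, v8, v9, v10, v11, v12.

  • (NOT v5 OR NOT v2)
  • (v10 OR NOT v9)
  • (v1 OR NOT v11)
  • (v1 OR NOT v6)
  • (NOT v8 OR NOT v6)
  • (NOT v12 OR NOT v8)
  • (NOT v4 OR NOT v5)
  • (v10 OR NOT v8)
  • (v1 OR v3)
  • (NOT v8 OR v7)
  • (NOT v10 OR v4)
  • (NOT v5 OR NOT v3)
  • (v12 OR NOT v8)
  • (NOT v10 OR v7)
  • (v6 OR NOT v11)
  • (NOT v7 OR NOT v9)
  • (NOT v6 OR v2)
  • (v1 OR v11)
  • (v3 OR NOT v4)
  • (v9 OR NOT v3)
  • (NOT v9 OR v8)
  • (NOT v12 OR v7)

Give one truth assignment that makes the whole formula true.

v1=T, v2=F, v3=F, v4=F, v5=F, v6=F, v7=F, v8=F, v9=F, v10=F, v11=F, v12=F

Check each clause:
  1. (NOT v2 OR NOT v5) — NOT v5 is true.
  2. (v10 OR NOT v9) — NOT v9 is true.
  3. (NOT v11 OR v1) — v1 is true.
  4. (v1 OR NOT v6) — v1 is true.
  5. (NOT v8 OR NOT v6) — NOT v8 is true.
  6. (NOT v12 OR NOT v8) — NOT v8 is true.
  7. (NOT v4 OR NOT v5) — NOT v5 is true.
  8. (v10 OR NOT v8) — NOT v8 is true.
  9. (v1 OR v3) — v1 is true.
  10. (NOT v8 OR v7) — NOT v8 is true.
  11. (v4 OR NOT v10) — NOT v10 is true.
  12. (NOT v5 OR NOT v3) — NOT v5 is true.
  13. (NOT v8 OR v12) — NOT v8 is true.
  14. (NOT v10 OR v7) — NOT v10 is true.
  15. (v6 OR NOT v11) — NOT v11 is true.
  16. (NOT v9 OR NOT v7) — NOT v7 is true.
  17. (v2 OR NOT v6) — NOT v6 is true.
  18. (v1 OR v11) — v1 is true.
  19. (v3 OR NOT v4) — NOT v4 is true.
  20. (NOT v3 OR v9) — NOT v3 is true.
  21. (NOT v9 OR v8) — NOT v9 is true.
  22. (v7 OR NOT v12) — NOT v12 is true.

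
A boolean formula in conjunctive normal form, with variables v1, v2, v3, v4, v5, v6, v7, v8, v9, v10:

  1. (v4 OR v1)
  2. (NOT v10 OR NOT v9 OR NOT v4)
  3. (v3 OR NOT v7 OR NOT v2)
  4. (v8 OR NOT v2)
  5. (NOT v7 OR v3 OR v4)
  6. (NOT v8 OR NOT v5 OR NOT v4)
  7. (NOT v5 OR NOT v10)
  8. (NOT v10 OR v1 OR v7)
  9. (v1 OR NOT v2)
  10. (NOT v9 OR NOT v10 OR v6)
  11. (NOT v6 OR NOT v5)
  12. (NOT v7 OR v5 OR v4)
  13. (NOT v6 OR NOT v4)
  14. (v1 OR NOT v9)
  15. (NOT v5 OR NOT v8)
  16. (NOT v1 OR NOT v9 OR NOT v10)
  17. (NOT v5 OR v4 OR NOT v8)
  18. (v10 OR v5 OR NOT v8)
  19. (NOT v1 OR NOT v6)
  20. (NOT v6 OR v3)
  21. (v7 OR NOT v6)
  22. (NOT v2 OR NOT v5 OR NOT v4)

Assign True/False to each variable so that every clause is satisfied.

v1=True, v2=False, v3=True, v4=True, v5=False, v6=False, v7=True, v8=False, v9=True, v10=False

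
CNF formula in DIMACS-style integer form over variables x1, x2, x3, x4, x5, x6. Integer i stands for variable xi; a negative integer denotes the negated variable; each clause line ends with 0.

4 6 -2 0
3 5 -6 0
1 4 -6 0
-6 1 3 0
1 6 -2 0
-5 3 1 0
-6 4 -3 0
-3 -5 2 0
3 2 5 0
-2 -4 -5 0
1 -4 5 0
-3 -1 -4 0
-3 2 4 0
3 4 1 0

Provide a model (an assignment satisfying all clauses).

Branch on x1: take x1 = True.
The remaining clauses are satisfied by x2 = False, x3 = False, x4 = False, x5 = True, x6 = False.
Every clause has at least one true literal under this assignment.

x1=True, x2=False, x3=False, x4=False, x5=True, x6=False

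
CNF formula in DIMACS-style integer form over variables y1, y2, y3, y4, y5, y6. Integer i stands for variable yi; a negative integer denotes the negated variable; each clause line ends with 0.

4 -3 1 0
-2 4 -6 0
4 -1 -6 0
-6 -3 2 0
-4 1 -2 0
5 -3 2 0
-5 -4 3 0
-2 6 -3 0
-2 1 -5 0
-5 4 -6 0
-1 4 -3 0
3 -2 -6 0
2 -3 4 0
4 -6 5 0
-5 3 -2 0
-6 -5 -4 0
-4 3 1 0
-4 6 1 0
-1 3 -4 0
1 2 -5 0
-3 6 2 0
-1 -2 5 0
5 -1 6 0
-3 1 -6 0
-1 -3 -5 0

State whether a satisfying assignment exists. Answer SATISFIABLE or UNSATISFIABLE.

SATISFIABLE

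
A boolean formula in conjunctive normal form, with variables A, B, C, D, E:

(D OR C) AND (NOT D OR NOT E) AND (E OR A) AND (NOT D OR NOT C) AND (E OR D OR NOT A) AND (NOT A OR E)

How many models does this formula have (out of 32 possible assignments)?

4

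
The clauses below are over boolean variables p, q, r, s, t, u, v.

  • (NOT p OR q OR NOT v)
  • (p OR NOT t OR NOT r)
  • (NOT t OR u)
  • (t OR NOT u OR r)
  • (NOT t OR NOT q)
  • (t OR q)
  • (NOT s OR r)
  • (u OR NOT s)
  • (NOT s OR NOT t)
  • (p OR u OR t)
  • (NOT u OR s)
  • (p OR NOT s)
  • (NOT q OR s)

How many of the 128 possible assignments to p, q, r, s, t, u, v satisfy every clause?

The models are:
  p=T q=T r=T s=T t=F u=T v=F
  p=T q=T r=T s=T t=F u=T v=T
Count: 2.

2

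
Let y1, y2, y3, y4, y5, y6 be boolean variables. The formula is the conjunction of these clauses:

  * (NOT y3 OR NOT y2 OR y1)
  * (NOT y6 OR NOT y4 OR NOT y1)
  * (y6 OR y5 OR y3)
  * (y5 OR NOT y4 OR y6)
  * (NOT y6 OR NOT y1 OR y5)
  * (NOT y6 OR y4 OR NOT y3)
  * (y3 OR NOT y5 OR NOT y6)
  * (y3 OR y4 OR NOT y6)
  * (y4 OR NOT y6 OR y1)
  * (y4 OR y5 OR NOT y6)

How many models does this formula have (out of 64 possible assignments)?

21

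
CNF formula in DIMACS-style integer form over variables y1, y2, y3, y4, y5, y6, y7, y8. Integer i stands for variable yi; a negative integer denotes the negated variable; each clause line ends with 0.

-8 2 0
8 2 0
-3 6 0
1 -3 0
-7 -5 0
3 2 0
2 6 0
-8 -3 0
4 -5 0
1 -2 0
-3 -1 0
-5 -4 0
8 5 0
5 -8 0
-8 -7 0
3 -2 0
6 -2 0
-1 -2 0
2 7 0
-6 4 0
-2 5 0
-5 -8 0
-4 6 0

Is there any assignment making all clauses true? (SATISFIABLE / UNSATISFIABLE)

y2 = True:
  propagation gives y1=True; an empty clause results — contradiction.
y2 = False:
  propagation gives y8=False; an empty clause results — contradiction.
Every branch closes, so no satisfying assignment exists.

UNSATISFIABLE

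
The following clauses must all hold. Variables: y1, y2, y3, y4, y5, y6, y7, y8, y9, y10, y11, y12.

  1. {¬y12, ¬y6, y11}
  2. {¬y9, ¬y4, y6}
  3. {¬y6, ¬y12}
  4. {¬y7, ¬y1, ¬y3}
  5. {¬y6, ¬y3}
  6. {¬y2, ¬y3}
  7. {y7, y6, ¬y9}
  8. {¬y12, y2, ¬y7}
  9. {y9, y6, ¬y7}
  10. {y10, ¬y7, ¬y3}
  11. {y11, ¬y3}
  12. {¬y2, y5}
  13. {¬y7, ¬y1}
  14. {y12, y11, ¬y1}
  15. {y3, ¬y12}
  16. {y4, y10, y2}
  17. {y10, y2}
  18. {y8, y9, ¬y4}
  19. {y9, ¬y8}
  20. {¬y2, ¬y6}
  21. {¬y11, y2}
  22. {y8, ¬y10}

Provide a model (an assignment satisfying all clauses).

y1 occurs only negated in the remaining clauses — set y1 = False.
y5 occurs only positively in the remaining clauses — set y5 = True.
Try y2 = False.
  then y10 is forced to True.
  then y11 is forced to False.
  then y3 is forced to False.
  then y12 is forced to False.
  then y8 is forced to True.
  then y9 is forced to True.
Try y4 = False.
For the remaining variables, y6 = True, y7 = False works.

y1 = False  y2 = False  y3 = False  y4 = False  y5 = True  y6 = True  y7 = False  y8 = True  y9 = True  y10 = True  y11 = False  y12 = False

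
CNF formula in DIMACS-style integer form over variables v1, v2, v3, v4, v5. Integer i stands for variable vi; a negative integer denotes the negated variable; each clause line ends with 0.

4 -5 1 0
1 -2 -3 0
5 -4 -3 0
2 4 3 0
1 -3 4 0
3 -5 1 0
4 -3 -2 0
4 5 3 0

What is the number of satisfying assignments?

Case analysis on v3 and v4:
  v3=1, v4=1: remaining (v1,v2,v5) ∈ {(0,0,1); (1,0,1); (1,1,1)} — 3.
  v3=1, v4=0: remaining (v1,v2,v5) ∈ {(1,0,0); (1,0,1)} — 2.
  v3=0, v4=1: v2 free; 3 ways for (v1,v5) × 2^1 = 6.
  v3=0, v4=0: remaining (v1,v2,v5) ∈ {(1,1,1)} — 1.
Total: 3 + 2 + 6 + 1 = 12.

12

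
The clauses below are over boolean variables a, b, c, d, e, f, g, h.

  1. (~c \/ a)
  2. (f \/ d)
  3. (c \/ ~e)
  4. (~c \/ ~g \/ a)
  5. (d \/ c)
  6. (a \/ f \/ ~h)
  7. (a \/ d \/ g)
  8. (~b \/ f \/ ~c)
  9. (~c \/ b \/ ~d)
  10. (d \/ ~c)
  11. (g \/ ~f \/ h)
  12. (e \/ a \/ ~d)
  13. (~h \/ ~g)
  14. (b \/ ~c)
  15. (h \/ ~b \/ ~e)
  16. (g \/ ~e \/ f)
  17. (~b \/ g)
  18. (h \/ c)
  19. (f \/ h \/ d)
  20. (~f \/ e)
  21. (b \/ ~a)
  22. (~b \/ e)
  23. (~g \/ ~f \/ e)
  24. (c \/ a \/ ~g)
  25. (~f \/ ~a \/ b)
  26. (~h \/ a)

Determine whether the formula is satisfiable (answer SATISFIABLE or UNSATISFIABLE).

UNSATISFIABLE

c = True:
  propagation gives a=True, d=True, b=True, f=True; an empty clause results — contradiction.
c = False:
  propagation gives e=False, d=True, a=True, h=True; an empty clause results — contradiction.
Every branch closes, so no satisfying assignment exists.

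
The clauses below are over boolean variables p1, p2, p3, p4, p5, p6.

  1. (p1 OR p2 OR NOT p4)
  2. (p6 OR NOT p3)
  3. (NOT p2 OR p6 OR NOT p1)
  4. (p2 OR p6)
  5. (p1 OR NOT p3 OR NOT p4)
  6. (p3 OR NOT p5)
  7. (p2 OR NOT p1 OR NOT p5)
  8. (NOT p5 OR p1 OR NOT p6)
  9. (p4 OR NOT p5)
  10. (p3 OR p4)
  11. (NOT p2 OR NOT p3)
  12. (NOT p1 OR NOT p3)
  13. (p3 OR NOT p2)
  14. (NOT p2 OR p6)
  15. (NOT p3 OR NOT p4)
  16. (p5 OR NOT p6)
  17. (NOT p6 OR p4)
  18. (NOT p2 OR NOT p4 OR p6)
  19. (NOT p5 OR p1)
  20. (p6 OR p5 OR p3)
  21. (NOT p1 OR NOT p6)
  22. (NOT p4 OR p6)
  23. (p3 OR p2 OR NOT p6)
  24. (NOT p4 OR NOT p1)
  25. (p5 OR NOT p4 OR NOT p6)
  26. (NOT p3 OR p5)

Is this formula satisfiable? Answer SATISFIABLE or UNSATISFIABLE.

UNSATISFIABLE

p6 = True:
  propagation gives p5=True, p3=True, p1=True; an empty clause results — contradiction.
p6 = False:
  propagation gives p3=False, p2=True; an empty clause results — contradiction.
Every branch closes, so no satisfying assignment exists.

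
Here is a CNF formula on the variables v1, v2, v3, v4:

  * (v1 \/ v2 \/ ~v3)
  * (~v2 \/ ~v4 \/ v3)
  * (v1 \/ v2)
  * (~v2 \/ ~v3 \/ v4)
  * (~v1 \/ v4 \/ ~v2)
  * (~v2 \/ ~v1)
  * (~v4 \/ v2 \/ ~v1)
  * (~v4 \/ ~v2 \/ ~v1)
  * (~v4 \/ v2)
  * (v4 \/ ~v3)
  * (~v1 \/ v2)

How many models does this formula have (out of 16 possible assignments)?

The models are:
  v1=0 v2=1 v3=0 v4=0
  v1=0 v2=1 v3=1 v4=1
That's 2 in total.

2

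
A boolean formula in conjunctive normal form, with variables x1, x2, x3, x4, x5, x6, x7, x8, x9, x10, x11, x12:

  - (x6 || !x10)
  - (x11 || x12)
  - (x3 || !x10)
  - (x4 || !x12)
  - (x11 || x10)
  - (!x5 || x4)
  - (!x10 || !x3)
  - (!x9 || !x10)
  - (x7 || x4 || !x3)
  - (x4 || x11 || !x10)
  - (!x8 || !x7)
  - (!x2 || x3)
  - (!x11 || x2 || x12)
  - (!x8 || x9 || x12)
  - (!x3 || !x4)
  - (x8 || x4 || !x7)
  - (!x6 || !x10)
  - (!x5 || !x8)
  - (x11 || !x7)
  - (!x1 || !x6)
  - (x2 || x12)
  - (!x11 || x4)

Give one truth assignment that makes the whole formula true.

x1=F, x2=F, x3=F, x4=T, x5=F, x6=F, x7=F, x8=T, x9=T, x10=F, x11=T, x12=T

Pure literal: x1 appears only negated; assign x1 = False.
x5 occurs only negated in the remaining clauses — set x5 = False.
Try x2 = False.
  then x12 is forced to True.
  then x4 is forced to True.
  then x3 is forced to False.
  then x10 is forced to False.
  then x11 is forced to True.
The remaining clauses are satisfied by x6 = False, x7 = False, x8 = True, x9 = True.
Check each clause:
  1. (!x10 || x6) — !x10 is true.
  2. (x11 || x12) — x11 is true.
  3. (x3 || !x10) — !x10 is true.
  4. (!x12 || x4) — x4 is true.
  5. (x11 || x10) — x11 is true.
  6. (!x5 || x4) — !x5 is true.
  7. (!x10 || !x3) — !x3 is true.
  8. (!x9 || !x10) — !x10 is true.
  9. (x4 || !x3 || x7) — x4 is true.
  10. (!x10 || x11 || x4) — x11 is true.
  11. (!x8 || !x7) — !x7 is true.
  12. (!x2 || x3) — !x2 is true.
  13. (x12 || x2 || !x11) — x12 is true.
  14. (!x8 || x12 || x9) — x9 is true.
  15. (!x3 || !x4) — !x3 is true.
  16. (!x7 || x4 || x8) — x8 is true.
  17. (!x6 || !x10) — !x6 is true.
  18. (!x8 || !x5) — !x5 is true.
  19. (!x7 || x11) — !x7 is true.
  20. (!x6 || !x1) — !x6 is true.
  21. (x12 || x2) — x12 is true.
  22. (!x11 || x4) — x4 is true.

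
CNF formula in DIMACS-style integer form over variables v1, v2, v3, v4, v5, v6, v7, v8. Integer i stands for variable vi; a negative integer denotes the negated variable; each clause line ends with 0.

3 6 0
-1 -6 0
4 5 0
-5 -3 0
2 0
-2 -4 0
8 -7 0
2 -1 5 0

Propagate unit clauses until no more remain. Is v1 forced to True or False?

False

(v2) stands alone — v2 = True.
From (¬v4 ∨ ¬v2) and v2 = True: v4 = False.
(v4 ∨ v5): since v4 = False, the clause reduces to (v5). v5 = True.
From (¬v5 ∨ ¬v3) and v5 = True: v3 = False.
(v3 ∨ v6) with v3 = False leaves only v6, so v6 = True.
From (¬v1 ∨ ¬v6) and v6 = True: v1 = False.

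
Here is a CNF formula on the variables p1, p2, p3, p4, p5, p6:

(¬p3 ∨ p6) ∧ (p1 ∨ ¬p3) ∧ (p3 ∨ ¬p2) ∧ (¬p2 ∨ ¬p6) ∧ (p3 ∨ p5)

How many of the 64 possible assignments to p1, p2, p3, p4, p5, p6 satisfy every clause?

12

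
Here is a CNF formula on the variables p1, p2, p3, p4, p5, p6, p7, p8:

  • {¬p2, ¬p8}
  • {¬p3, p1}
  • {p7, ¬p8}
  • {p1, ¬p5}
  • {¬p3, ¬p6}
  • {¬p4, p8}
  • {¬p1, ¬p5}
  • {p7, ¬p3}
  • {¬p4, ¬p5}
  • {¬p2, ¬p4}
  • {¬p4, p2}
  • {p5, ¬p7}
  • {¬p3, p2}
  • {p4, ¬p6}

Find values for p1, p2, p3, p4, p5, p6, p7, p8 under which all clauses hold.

p1=False  p2=False  p3=False  p4=False  p5=False  p6=False  p7=False  p8=False

Check each clause:
  1. {¬p8, ¬p2} — ¬p8 is true.
  2. {p1, ¬p3} — ¬p3 is true.
  3. {p7, ¬p8} — ¬p8 is true.
  4. {¬p5, p1} — ¬p5 is true.
  5. {¬p3, ¬p6} — ¬p6 is true.
  6. {p8, ¬p4} — ¬p4 is true.
  7. {¬p1, ¬p5} — ¬p5 is true.
  8. {¬p3, p7} — ¬p3 is true.
  9. {¬p5, ¬p4} — ¬p5 is true.
  10. {¬p2, ¬p4} — ¬p4 is true.
  11. {p2, ¬p4} — ¬p4 is true.
  12. {¬p7, p5} — ¬p7 is true.
  13. {p2, ¬p3} — ¬p3 is true.
  14. {¬p6, p4} — ¬p6 is true.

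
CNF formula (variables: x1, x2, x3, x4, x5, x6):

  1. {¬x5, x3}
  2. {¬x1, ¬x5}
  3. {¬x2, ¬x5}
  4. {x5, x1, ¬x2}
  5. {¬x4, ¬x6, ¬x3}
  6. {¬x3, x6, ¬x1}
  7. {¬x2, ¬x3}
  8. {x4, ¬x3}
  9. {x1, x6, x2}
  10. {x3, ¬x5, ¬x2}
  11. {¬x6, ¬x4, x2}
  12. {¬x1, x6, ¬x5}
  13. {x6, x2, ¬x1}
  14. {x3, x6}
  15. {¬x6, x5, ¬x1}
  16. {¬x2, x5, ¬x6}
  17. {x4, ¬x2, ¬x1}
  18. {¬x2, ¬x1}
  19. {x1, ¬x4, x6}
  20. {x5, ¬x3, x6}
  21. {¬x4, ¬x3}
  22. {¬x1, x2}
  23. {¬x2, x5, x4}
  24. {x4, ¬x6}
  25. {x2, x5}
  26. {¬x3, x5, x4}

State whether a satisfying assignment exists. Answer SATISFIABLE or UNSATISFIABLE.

x2 = True:
  propagation gives x5=False, x1=True; an empty clause results — contradiction.
x2 = False:
  propagation gives x1=False, x6=True, x4=False; an empty clause results — contradiction.
Every branch closes, so no satisfying assignment exists.

UNSATISFIABLE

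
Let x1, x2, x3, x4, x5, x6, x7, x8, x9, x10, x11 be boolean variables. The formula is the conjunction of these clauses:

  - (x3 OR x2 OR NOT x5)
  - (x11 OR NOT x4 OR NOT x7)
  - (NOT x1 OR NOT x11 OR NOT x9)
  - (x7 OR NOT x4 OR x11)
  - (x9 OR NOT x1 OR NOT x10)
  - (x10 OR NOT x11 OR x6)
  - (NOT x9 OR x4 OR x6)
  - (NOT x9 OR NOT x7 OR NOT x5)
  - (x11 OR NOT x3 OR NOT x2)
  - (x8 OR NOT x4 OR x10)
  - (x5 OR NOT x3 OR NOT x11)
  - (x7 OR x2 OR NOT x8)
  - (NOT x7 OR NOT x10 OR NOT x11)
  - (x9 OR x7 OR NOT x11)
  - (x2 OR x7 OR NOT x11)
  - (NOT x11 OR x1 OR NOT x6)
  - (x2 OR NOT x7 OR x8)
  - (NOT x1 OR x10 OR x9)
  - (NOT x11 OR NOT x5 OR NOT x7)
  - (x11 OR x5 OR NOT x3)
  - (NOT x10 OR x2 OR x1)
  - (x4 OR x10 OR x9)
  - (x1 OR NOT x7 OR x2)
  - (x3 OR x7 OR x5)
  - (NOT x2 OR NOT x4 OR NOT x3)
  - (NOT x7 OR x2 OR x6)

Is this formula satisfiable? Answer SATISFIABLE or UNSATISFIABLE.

SATISFIABLE

Branch on x1: take x1 = True.
Set x2 = True and propagate.
Set x3 = False and propagate.
For the remaining variables, x4 = False, x5 = True, x6 = True, x7 = False, x8 = True, x9 = True, x10 = False, x11 = False works.
So x1=T  x2=T  x3=F  x4=F  x5=T  x6=T  x7=F  x8=T  x9=T  x10=F  x11=F is a satisfying assignment.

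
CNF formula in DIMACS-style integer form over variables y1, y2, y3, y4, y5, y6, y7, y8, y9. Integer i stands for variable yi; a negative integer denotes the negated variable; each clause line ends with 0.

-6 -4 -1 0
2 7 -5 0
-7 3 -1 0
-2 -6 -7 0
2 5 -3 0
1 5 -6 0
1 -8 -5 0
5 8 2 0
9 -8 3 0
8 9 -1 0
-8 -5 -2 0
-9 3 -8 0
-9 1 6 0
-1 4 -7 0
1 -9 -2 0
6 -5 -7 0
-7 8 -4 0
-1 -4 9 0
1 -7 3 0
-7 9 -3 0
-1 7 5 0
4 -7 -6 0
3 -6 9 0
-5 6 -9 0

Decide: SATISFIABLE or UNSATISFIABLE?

SATISFIABLE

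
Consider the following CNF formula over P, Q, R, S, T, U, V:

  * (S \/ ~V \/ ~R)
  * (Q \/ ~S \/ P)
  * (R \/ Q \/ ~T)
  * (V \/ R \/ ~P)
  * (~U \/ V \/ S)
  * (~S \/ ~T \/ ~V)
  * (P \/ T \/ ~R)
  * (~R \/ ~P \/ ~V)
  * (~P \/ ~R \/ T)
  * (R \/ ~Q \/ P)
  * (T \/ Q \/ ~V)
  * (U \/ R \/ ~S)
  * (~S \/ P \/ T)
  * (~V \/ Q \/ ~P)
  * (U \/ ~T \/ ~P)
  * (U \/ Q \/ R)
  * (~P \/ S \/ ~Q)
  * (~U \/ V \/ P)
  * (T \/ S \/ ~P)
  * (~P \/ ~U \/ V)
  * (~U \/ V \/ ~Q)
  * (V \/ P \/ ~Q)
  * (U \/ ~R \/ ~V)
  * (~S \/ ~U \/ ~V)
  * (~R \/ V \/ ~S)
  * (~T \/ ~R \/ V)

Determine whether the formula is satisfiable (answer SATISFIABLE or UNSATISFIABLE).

UNSATISFIABLE

V = True:
  P = True:
    propagation gives R=False, Q=True, S=True, T=False; an empty clause results — contradiction.
  P = False:
    R = True:
      propagation gives S=True, Q=True, T=False; contradiction.
    R = False:
      propagation gives Q=False, S=False, T=False; contradiction.
V = False:
  P = True:
    propagation gives R=True, T=True; an empty clause results — contradiction.
  P = False:
    propagation gives U=False, Q=False, S=False, R=True; an empty clause results — contradiction.
Every branch closes, so no satisfying assignment exists.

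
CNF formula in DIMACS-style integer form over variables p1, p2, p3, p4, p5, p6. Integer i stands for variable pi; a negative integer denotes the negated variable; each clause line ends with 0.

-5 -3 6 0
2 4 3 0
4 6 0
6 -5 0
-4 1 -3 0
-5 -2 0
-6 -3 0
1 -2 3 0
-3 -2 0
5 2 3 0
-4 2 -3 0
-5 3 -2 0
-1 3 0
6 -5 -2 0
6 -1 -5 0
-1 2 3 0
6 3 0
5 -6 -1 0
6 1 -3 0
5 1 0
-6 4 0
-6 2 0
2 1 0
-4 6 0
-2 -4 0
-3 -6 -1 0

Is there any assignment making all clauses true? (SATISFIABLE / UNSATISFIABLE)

UNSATISFIABLE

p3 = True:
  propagation gives p6=False, p5=False, p4=True; an empty clause results — contradiction.
p3 = False:
  propagation gives p1=False, p2=False; an empty clause results — contradiction.
Every branch closes, so no satisfying assignment exists.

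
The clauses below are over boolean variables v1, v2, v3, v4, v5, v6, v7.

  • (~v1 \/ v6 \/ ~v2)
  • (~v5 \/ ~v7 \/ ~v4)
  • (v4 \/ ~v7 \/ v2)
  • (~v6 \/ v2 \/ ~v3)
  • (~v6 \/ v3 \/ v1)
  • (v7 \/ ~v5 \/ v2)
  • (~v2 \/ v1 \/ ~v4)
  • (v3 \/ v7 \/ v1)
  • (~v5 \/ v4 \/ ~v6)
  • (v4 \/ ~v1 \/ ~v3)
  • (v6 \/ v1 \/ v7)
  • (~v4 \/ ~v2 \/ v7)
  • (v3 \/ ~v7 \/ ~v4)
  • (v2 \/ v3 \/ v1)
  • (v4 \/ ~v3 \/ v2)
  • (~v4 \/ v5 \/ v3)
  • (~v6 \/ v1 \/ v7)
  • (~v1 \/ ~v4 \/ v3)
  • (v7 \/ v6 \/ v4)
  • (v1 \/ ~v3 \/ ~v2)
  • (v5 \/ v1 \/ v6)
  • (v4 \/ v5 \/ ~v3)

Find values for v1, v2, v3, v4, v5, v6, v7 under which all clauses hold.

Try v1 = True.
Set v2 = False and propagate.
Try v3 = True.
  then v6 is forced to False.
  then v4 is forced to True.
The remaining clauses are satisfied by v5 = False, v7 = False.
Every clause has at least one true literal under this assignment.

v1=T, v2=F, v3=T, v4=T, v5=F, v6=F, v7=F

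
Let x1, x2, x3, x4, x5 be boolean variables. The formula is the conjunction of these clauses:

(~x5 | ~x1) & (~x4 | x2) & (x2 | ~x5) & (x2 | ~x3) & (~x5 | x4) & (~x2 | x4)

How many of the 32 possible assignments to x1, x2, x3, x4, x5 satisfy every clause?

Split on x2, then x4.
  x2=1, x4=1: x3 free; 3 ways for (x1,x5) × 2^1 = 6.
  x2=1, x4=0: a clause becomes empty — 0.
  x2=0, x4=1: a clause becomes empty — 0.
  x2=0, x4=0: remaining (x1,x3,x5) ∈ {(0,0,0); (1,0,0)} — 2.
Total: 6 + 0 + 0 + 2 = 8.

8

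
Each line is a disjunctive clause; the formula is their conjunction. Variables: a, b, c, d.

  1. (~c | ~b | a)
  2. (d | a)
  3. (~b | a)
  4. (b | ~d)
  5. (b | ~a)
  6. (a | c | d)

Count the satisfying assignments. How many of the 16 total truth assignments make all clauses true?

4

The models are:
  a=T b=T c=F d=F
  a=T b=T c=F d=T
  a=T b=T c=T d=F
  a=T b=T c=T d=T
Count: 4.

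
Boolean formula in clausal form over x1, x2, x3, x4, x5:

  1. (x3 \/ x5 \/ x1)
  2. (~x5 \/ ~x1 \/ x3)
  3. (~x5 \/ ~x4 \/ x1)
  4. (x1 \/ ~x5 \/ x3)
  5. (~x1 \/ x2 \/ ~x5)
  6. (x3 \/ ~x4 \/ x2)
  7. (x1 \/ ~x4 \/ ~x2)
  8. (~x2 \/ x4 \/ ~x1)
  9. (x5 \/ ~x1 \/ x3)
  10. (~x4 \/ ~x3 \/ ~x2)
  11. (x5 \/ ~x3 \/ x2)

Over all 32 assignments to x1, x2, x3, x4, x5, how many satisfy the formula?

3

The models are:
  x1=F x2=F x3=T x4=F x5=T
  x1=F x2=T x3=T x4=F x5=F
  x1=F x2=T x3=T x4=F x5=T
Count: 3.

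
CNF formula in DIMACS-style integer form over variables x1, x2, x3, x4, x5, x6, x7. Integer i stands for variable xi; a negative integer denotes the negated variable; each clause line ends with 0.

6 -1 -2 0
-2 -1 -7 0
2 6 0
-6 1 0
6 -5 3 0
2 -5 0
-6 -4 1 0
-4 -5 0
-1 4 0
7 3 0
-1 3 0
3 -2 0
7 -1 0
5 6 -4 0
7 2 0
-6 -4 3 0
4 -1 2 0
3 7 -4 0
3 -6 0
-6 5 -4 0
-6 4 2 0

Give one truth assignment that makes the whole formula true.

x1=0, x2=1, x3=1, x4=0, x5=0, x6=0, x7=0

x3 occurs only positively in the remaining clauses — set x3 = True.
Set x1 = False and propagate.
  then x6 is forced to False.
  then x2 is forced to True.
For the remaining variables, x4 = False, x5 = False, x7 = False works.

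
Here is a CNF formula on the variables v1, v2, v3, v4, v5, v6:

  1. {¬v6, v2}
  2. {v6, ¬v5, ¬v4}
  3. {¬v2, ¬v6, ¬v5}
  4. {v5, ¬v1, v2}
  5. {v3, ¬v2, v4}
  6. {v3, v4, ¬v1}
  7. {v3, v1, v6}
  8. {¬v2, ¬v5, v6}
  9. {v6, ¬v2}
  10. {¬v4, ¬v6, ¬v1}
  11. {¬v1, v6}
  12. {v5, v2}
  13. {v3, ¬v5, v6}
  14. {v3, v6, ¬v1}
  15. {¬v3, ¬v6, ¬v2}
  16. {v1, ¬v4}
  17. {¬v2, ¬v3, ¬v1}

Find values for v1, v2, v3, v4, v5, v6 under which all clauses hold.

Branch on v1: take v1 = False.
  then v4 is forced to False.
Set v2 = False and propagate.
  then v6 is forced to False.
  then v3 is forced to True.
  then v5 is forced to True.

v1 = 0  v2 = 0  v3 = 1  v4 = 0  v5 = 1  v6 = 0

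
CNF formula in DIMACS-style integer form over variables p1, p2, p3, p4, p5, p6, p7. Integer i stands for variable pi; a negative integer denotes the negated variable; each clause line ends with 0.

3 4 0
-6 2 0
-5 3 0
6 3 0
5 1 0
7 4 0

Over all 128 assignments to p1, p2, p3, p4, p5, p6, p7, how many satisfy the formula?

29

Split on p3, then p4.
  p3=1, p4=1: p7 free; 9 ways for (p1,p2,p5,p6) × 2^1 = 18.
  p3=1, p4=0: 9 of the 32 assignments to (p1,p2,p5,p6,p7) work.
  p3=0, p4=1: remaining (p1,p2,p5,p6,p7) ∈ {(1,1,0,1,0); (1,1,0,1,1)} — 2.
  p3=0, p4=0: a clause becomes empty — 0.
Total: 18 + 9 + 2 + 0 = 29.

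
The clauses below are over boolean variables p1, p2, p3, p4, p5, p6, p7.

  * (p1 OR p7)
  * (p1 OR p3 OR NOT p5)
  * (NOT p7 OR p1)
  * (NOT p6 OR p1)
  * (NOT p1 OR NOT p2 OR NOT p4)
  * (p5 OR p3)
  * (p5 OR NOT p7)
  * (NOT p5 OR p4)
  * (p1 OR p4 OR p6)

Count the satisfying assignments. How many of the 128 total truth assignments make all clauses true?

Split on p1, then p5.
  p1=T, p5=T: forces p2=F; p4=T; p3, p6, p7 free → 2^3 = 8.
  p1=T, p5=F: p6 free; 3 ways for (p2,p3,p4,p7) × 2^1 = 6.
  p1=F, p5=T: a clause becomes empty — 0.
  p1=F, p5=F: a clause becomes empty — 0.
Total: 8 + 6 + 0 + 0 = 14.

14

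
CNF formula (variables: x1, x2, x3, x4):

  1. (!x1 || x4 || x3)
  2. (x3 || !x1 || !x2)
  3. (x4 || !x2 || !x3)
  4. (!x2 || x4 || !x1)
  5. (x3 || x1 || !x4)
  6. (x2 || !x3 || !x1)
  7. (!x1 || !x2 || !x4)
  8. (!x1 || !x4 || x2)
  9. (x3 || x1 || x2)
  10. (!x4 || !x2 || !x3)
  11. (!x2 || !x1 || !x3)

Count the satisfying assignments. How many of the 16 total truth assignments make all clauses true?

The models are:
  x1=0 x2=0 x3=1 x4=0
  x1=0 x2=0 x3=1 x4=1
  x1=0 x2=1 x3=0 x4=0
Count: 3.

3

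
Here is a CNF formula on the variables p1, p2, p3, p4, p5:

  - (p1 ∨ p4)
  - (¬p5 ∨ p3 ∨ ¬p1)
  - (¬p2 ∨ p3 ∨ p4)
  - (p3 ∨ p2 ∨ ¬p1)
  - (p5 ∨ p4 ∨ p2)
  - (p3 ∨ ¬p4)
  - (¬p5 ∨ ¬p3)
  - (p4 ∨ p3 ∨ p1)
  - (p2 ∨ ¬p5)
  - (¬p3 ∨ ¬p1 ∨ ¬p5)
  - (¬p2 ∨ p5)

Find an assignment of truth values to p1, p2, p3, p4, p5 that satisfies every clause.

p1=True, p2=False, p3=True, p4=True, p5=False

Try p1 = True.
The remaining clauses are satisfied by p2 = False, p3 = True, p4 = True, p5 = False.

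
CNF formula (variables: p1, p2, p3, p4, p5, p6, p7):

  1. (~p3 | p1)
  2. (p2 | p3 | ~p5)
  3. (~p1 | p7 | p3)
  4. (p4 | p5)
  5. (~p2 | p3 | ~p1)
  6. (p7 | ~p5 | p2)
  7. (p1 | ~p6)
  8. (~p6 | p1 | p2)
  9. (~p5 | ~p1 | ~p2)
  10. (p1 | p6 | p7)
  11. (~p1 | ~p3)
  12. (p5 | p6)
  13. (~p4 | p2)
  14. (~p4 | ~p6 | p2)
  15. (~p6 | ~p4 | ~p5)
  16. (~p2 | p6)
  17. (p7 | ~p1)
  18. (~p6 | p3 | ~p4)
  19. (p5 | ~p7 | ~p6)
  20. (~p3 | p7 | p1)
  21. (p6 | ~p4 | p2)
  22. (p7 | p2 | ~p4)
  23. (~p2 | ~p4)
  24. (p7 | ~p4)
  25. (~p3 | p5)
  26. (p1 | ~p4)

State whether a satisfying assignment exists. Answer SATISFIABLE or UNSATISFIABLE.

p1 = True:
  propagation gives p3=False, p7=True, p2=False, p5=False; an empty clause results — contradiction.
p1 = False:
  propagation gives p3=False, p6=False, p7=True, p5=True; an empty clause results — contradiction.
Every branch closes, so no satisfying assignment exists.

UNSATISFIABLE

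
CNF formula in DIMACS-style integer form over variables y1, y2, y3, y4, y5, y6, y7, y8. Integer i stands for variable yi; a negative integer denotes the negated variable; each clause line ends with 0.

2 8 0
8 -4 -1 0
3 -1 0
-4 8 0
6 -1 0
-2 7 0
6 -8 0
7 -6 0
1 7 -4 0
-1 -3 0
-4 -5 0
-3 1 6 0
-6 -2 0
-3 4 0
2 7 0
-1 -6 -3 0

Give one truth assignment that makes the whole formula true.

y1 = F  y2 = F  y3 = F  y4 = F  y5 = T  y6 = T  y7 = T  y8 = T

Check each clause:
  1. (y2 \/ y8) — y8 is true.
  2. (~y4 \/ ~y1 \/ y8) — y8 is true.
  3. (~y1 \/ y3) — ~y1 is true.
  4. (~y4 \/ y8) — y8 is true.
  5. (~y1 \/ y6) — y6 is true.
  6. (~y2 \/ y7) — ~y2 is true.
  7. (~y8 \/ y6) — y6 is true.
  8. (y7 \/ ~y6) — y7 is true.
  9. (y7 \/ ~y4 \/ y1) — ~y4 is true.
  10. (~y3 \/ ~y1) — ~y3 is true.
  11. (~y5 \/ ~y4) — ~y4 is true.
  12. (y1 \/ ~y3 \/ y6) — ~y3 is true.
  13. (~y2 \/ ~y6) — ~y2 is true.
  14. (y4 \/ ~y3) — ~y3 is true.
  15. (y7 \/ y2) — y7 is true.
  16. (~y1 \/ ~y3 \/ ~y6) — ~y3 is true.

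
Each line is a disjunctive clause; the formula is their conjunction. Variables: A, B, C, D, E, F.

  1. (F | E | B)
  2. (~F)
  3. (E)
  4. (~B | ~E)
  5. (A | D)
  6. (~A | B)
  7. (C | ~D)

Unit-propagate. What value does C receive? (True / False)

Unit clause (~F) sets F = False.
(E) is a unit clause: E = True.
(~B | ~E): since E = True, the clause reduces to (~B). B = False.
(~A | B) with B = False leaves only ~A, so A = False.
(A | D) with A = False leaves only D, so D = True.
(C | ~D): since D = True, the clause reduces to (C). C = True.

True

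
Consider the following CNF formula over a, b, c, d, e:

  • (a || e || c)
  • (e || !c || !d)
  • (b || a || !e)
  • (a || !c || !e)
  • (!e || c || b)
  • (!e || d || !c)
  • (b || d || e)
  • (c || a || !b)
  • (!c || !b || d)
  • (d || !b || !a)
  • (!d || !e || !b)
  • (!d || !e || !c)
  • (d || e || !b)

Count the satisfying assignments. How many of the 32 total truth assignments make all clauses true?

The models are:
  a=T b=F c=F d=T e=F
  a=T b=T c=F d=T e=F
That's 2 in total.

2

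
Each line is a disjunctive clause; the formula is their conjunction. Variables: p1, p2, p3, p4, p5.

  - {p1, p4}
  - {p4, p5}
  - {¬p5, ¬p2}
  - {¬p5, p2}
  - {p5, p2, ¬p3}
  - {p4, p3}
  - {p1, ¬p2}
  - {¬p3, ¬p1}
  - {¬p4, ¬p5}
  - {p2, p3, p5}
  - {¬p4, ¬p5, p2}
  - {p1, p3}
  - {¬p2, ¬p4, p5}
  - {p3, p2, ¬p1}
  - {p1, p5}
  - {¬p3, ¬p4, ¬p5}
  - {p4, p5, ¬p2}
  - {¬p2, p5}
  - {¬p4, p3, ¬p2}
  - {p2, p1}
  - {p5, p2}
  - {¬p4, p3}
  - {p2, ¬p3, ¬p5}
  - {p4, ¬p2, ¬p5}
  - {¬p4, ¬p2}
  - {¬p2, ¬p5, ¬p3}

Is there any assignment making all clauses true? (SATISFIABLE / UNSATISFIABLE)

p2 = True:
  propagation gives p5=False; an empty clause results — contradiction.
p2 = False:
  propagation gives p5=False; an empty clause results — contradiction.
Every branch closes, so no satisfying assignment exists.

UNSATISFIABLE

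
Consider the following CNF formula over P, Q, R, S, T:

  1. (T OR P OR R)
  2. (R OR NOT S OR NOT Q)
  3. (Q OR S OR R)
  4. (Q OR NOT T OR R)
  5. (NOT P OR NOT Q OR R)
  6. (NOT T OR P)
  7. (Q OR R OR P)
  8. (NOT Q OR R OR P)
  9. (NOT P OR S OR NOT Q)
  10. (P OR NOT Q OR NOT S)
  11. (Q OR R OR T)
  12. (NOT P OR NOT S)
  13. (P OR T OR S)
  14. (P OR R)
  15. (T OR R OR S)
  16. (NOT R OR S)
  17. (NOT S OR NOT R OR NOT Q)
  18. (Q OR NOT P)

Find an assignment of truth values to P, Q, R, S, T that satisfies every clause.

P=False, Q=False, R=True, S=True, T=False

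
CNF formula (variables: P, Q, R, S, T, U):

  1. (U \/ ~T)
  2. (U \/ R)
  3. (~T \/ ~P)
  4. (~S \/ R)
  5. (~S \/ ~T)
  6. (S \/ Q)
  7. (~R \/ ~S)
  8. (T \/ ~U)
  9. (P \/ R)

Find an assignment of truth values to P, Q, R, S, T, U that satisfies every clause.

P=F, Q=T, R=T, S=F, T=T, U=T

Q occurs only positively in the remaining clauses — set Q = True.
Set P = False and propagate.
  then R is forced to True.
  then S is forced to False.
Branch on T: take T = True.
  then U is forced to True.
Every clause has at least one true literal under this assignment.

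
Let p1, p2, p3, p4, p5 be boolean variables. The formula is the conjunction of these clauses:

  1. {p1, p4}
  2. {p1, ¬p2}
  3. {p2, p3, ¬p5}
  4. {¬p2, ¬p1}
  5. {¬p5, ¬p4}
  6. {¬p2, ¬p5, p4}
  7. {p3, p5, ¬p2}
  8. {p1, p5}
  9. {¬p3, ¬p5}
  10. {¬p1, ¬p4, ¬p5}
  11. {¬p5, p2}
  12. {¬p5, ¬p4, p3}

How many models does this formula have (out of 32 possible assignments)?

Satisfying assignments:
  p1=T p2=F p3=F p4=F p5=F
  p1=T p2=F p3=F p4=T p5=F
  p1=T p2=F p3=T p4=F p5=F
  p1=T p2=F p3=T p4=T p5=F
Count: 4.

4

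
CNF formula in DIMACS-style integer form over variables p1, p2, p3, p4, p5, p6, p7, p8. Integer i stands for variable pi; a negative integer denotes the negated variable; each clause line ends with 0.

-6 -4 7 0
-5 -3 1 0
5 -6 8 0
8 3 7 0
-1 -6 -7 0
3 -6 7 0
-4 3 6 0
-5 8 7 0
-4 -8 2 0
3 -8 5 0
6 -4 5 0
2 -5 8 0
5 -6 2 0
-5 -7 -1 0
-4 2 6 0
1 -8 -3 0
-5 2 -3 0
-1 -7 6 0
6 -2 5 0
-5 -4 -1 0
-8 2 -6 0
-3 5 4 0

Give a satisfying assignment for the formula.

p1=1, p2=1, p3=0, p4=0, p5=1, p6=0, p7=0, p8=1

Check each clause:
  1. (p7 ∨ ¬p4 ∨ ¬p6) — ¬p6 is true.
  2. (¬p5 ∨ p1 ∨ ¬p3) — p1 is true.
  3. (¬p6 ∨ p8 ∨ p5) — p8 is true.
  4. (p7 ∨ p8 ∨ p3) — p8 is true.
  5. (¬p1 ∨ ¬p6 ∨ ¬p7) — ¬p7 is true.
  6. (p7 ∨ p3 ∨ ¬p6) — ¬p6 is true.
  7. (¬p4 ∨ p3 ∨ p6) — ¬p4 is true.
  8. (p7 ∨ p8 ∨ ¬p5) — p8 is true.
  9. (p2 ∨ ¬p4 ∨ ¬p8) — p2 is true.
  10. (p5 ∨ ¬p8 ∨ p3) — p5 is true.
  11. (¬p4 ∨ p5 ∨ p6) — ¬p4 is true.
  12. (¬p5 ∨ p2 ∨ p8) — p8 is true.
  13. (p2 ∨ p5 ∨ ¬p6) — p2 is true.
  14. (¬p1 ∨ ¬p7 ∨ ¬p5) — ¬p7 is true.
  15. (¬p4 ∨ p2 ∨ p6) — p2 is true.
  16. (p1 ∨ ¬p8 ∨ ¬p3) — p1 is true.
  17. (¬p5 ∨ p2 ∨ ¬p3) — p2 is true.
  18. (p6 ∨ ¬p1 ∨ ¬p7) — ¬p7 is true.
  19. (p6 ∨ p5 ∨ ¬p2) — p5 is true.
  20. (¬p1 ∨ ¬p5 ∨ ¬p4) — ¬p4 is true.
  21. (p2 ∨ ¬p8 ∨ ¬p6) — p2 is true.
  22. (p4 ∨ p5 ∨ ¬p3) — p5 is true.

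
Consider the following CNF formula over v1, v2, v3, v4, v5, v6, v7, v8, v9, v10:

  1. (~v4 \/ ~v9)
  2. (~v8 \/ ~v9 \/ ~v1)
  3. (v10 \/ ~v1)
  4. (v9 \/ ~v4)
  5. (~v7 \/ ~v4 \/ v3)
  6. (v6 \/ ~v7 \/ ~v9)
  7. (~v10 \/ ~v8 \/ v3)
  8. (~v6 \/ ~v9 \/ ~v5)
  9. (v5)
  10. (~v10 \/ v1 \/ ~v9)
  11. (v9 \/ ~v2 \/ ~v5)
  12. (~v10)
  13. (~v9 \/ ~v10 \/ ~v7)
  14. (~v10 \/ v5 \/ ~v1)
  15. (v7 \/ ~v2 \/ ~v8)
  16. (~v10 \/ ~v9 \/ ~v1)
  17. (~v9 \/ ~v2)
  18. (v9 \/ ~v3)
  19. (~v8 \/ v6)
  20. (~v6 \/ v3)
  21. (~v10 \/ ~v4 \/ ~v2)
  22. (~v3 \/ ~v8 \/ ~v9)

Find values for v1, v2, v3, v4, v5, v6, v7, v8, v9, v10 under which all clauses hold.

v1 = F  v2 = F  v3 = F  v4 = F  v5 = T  v6 = F  v7 = T  v8 = F  v9 = F  v10 = F

The clause (v5) is unit: v5 must be True.
Unit propagation: (~v10) forces v10 = False.
The clause (~v1) is unit: v1 must be False.
v2 occurs only negated in the remaining clauses — set v2 = False.
v4 occurs only negated in the remaining clauses — set v4 = False.
Try v3 = False.
  then v6 is forced to False.
  then v8 is forced to False.
Set v7 = True and propagate.
  then v9 is forced to False.
Check each clause:
  1. (~v4 \/ ~v9) — ~v4 is true.
  2. (~v1 \/ ~v8 \/ ~v9) — ~v8 is true.
  3. (v10 \/ ~v1) — ~v1 is true.
  4. (v9 \/ ~v4) — ~v4 is true.
  5. (~v4 \/ ~v7 \/ v3) — ~v4 is true.
  6. (~v7 \/ v6 \/ ~v9) — ~v9 is true.
  7. (~v8 \/ v3 \/ ~v10) — ~v8 is true.
  8. (~v5 \/ ~v9 \/ ~v6) — ~v6 is true.
  9. (v5) — v5 is true.
  10. (v1 \/ ~v10 \/ ~v9) — ~v10 is true.
  11. (~v5 \/ ~v2 \/ v9) — ~v2 is true.
  12. (~v10) — ~v10 is true.
  13. (~v10 \/ ~v9 \/ ~v7) — ~v10 is true.
  14. (~v1 \/ v5 \/ ~v10) — v5 is true.
  15. (v7 \/ ~v2 \/ ~v8) — ~v8 is true.
  16. (~v9 \/ ~v10 \/ ~v1) — ~v9 is true.
  17. (~v9 \/ ~v2) — ~v2 is true.
  18. (~v3 \/ v9) — ~v3 is true.
  19. (v6 \/ ~v8) — ~v8 is true.
  20. (v3 \/ ~v6) — ~v6 is true.
  21. (~v4 \/ ~v10 \/ ~v2) — ~v4 is true.
  22. (~v9 \/ ~v3 \/ ~v8) — ~v8 is true.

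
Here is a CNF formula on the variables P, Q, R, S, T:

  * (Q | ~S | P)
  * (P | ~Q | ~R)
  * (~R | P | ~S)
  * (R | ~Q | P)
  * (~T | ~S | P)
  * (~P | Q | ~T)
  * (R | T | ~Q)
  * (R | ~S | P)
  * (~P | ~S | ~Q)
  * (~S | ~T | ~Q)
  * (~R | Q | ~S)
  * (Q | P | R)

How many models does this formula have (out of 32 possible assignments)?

The models are:
  P=F Q=F R=T S=F T=F
  P=F Q=F R=T S=F T=T
  P=T Q=F R=F S=F T=F
  P=T Q=F R=F S=T T=F
  P=T Q=F R=T S=F T=F
  P=T Q=T R=F S=F T=T
  P=T Q=T R=T S=F T=F
  P=T Q=T R=T S=F T=T
That's 8 in total.

8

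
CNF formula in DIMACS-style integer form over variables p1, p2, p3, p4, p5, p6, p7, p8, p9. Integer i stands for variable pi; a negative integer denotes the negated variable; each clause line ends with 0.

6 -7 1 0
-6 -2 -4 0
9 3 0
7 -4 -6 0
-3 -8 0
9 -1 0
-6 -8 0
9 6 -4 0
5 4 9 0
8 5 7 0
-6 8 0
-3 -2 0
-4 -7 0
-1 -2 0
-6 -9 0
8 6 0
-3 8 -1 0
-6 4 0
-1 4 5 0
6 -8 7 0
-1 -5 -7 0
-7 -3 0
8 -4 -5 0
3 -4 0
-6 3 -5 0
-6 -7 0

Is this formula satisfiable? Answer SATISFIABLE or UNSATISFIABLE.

UNSATISFIABLE

p6 = True:
  propagation gives p8=False; an empty clause results — contradiction.
p6 = False:
  propagation gives p8=True, p3=False, p9=True, p7=True; an empty clause results — contradiction.
Every branch closes, so no satisfying assignment exists.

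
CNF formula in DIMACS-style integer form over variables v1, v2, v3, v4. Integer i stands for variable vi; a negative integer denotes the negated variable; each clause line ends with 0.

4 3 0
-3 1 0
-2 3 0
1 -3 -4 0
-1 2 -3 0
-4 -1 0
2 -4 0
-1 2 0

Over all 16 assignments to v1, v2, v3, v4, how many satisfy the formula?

1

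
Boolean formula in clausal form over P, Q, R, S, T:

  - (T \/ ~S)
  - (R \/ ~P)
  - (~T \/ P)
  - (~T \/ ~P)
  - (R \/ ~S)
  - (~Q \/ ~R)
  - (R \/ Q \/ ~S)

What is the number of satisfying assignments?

The models are:
  P=F Q=F R=F S=F T=F
  P=F Q=F R=T S=F T=F
  P=F Q=T R=F S=F T=F
  P=T Q=F R=T S=F T=F
Count: 4.

4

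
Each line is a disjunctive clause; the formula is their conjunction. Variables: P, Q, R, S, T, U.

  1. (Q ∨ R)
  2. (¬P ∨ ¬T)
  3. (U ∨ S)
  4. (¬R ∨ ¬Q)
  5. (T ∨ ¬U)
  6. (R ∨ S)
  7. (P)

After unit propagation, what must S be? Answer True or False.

(P) is a unit clause: P = True.
In (¬P ∨ ¬T), ¬P is now false; ¬T must hold, so T = False.
In (T ∨ ¬U), T is now false; ¬U must hold, so U = False.
(S ∨ U) with U = False leaves only S, so S = True.

True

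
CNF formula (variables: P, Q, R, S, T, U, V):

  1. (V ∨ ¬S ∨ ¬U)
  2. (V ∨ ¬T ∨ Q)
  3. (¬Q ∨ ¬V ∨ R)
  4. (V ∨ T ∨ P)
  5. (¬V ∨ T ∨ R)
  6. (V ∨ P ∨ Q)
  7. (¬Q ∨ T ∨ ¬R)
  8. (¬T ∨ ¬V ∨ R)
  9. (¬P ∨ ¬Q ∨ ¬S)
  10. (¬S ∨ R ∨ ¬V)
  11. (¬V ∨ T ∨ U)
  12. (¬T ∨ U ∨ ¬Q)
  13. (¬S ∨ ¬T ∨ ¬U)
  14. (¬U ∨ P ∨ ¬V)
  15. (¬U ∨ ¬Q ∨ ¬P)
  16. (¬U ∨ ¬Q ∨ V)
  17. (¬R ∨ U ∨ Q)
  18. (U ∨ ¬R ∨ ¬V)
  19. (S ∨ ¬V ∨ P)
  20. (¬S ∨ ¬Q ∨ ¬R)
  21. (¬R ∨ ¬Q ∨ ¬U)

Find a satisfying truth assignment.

Set P = True and propagate.
Set Q = False and propagate.
Try R = True.
  then U is forced to True.
The remaining clauses are satisfied by S = False, T = False, V = True.

P=T, Q=F, R=T, S=F, T=F, U=T, V=T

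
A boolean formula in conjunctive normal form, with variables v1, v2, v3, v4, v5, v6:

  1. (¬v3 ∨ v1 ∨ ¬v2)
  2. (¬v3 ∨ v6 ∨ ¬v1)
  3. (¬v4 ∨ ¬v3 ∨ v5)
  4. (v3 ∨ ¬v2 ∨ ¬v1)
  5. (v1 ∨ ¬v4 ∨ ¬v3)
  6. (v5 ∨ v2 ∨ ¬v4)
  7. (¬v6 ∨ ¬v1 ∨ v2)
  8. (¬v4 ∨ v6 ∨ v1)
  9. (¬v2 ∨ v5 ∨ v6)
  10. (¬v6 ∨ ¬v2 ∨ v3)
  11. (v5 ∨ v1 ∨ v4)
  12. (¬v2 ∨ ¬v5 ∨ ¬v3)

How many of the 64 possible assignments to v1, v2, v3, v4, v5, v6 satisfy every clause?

10

Split on v1, then v2.
  v1=T, v2=T: remaining (v3,v4,v5,v6) ∈ {(T,F,F,T)} — 1.
  v1=T, v2=F: remaining (v3,v4,v5,v6) ∈ {(F,F,F,F); (F,F,T,F); (F,T,T,F)} — 3.
  v1=F, v2=T: remaining (v3,v4,v5,v6) ∈ {(F,F,T,F)} — 1.
  v1=F, v2=F: 5 of the 16 assignments to (v3,v4,v5,v6) work.
Total: 1 + 3 + 1 + 5 = 10.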